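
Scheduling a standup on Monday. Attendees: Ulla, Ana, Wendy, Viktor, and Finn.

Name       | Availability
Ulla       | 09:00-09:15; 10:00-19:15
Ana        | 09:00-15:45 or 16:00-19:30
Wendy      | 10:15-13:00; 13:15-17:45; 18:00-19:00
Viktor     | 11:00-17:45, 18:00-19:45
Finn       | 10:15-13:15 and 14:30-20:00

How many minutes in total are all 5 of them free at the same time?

Ulla ∩ Ana: 09:00-09:15, 10:00-15:45, 16:00-19:15.
Ulla ∩ Ana ∩ Wendy: 10:15-13:00, 13:15-15:45, 16:00-17:45, 18:00-19:00.
Ulla ∩ Ana ∩ Wendy ∩ Viktor: 11:00-13:00, 13:15-15:45, 16:00-17:45, 18:00-19:00.
Ulla ∩ Ana ∩ Wendy ∩ Viktor ∩ Finn: 11:00-13:00, 14:30-15:45, 16:00-17:45, 18:00-19:00.
Those are the intersection windows.
Summing the common windows: 120 + 75 + 105 + 60 = 360 minutes.

360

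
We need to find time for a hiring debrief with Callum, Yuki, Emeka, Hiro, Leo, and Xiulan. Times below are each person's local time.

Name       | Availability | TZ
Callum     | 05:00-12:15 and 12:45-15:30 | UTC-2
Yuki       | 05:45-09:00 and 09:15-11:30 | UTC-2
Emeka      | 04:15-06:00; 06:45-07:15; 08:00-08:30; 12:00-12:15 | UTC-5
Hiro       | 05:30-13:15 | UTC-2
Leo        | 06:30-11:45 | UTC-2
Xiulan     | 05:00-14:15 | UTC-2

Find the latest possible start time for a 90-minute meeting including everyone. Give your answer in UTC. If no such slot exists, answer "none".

09:30

Callum in UTC: 07:00-14:15, 14:45-17:30 (add 2h to convert from UTC-2).
Yuki in UTC: 07:45-11:00, 11:15-13:30 (add 2h to convert from UTC-2).
Emeka in UTC: 09:15-11:00, 11:45-12:15, 13:00-13:30, 17:00-17:15 (add 5h to convert from UTC-5).
Hiro in UTC: 07:30-15:15 (add 2h to convert from UTC-2).
Leo in UTC: 08:30-13:45 (add 2h to convert from UTC-2).
Xiulan in UTC: 07:00-16:15 (add 2h to convert from UTC-2).
Callum ∩ Yuki: 07:45-11:00, 11:15-13:30.
Callum ∩ Yuki ∩ Emeka: 09:15-11:00, 11:45-12:15, 13:00-13:30.
Callum ∩ Yuki ∩ Emeka ∩ Hiro: 09:15-11:00, 11:45-12:15, 13:00-13:30.
Callum ∩ Yuki ∩ Emeka ∩ Hiro ∩ Leo: 09:15-11:00, 11:45-12:15, 13:00-13:30.
Callum ∩ Yuki ∩ Emeka ∩ Hiro ∩ Leo ∩ Xiulan: 09:15-11:00, 11:45-12:15, 13:00-13:30.
The last common window of at least 90 minutes is 09:15-11:00; a 90-minute meeting can start as late as 09:30 and still end by 11:00.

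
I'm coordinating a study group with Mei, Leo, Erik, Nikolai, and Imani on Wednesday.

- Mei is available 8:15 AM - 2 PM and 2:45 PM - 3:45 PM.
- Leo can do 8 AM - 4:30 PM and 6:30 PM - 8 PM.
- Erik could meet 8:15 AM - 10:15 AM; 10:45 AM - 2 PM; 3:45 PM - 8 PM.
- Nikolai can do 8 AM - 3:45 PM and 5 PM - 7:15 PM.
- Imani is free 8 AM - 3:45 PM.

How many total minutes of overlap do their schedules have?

315

Mei ∩ Leo: 08:15-14:00, 14:45-15:45.
Mei ∩ Leo ∩ Erik: 08:15-10:15, 10:45-14:00.
Mei ∩ Leo ∩ Erik ∩ Nikolai: 08:15-10:15, 10:45-14:00.
Mei ∩ Leo ∩ Erik ∩ Nikolai ∩ Imani: 08:15-10:15, 10:45-14:00.
Summing the common windows: 120 + 195 = 315 minutes.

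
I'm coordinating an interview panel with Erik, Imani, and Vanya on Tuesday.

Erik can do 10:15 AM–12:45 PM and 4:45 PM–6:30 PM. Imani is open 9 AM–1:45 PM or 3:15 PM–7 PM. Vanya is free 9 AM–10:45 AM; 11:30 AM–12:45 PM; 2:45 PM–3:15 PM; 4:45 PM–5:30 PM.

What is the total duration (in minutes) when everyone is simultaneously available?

150

Erik ∩ Imani: 10:15-12:45, 16:45-18:30.
Erik ∩ Imani ∩ Vanya: 10:15-10:45, 11:30-12:45, 16:45-17:30.
Summing the common windows: 30 + 75 + 45 = 150 minutes.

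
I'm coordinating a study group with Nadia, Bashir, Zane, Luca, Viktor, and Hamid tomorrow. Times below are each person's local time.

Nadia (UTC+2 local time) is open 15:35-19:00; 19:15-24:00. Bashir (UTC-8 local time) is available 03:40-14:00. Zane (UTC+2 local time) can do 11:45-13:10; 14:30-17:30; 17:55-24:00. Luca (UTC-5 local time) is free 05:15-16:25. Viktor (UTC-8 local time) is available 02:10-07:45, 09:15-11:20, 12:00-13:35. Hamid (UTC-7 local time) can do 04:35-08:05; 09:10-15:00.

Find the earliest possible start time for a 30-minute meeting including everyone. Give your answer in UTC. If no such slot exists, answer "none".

Nadia in UTC: 13:35-17:00, 17:15-22:00 (subtract 2h to convert from UTC+2).
Bashir in UTC: 11:40-22:00 (add 8h to convert from UTC-8).
Zane in UTC: 09:45-11:10, 12:30-15:30, 15:55-22:00 (subtract 2h to convert from UTC+2).
Luca in UTC: 10:15-21:25 (add 5h to convert from UTC-5).
Viktor in UTC: 10:10-15:45, 17:15-19:20, 20:00-21:35 (add 8h to convert from UTC-8).
Hamid in UTC: 11:35-15:05, 16:10-22:00 (add 7h to convert from UTC-7).
Nadia ∩ Bashir: 13:35-17:00, 17:15-22:00.
Nadia ∩ Bashir ∩ Zane: 13:35-15:30, 15:55-17:00, 17:15-22:00.
Nadia ∩ Bashir ∩ Zane ∩ Luca: 13:35-15:30, 15:55-17:00, 17:15-21:25.
Nadia ∩ Bashir ∩ Zane ∩ Luca ∩ Viktor: 13:35-15:30, 17:15-19:20, 20:00-21:25.
Nadia ∩ Bashir ∩ Zane ∩ Luca ∩ Viktor ∩ Hamid: 13:35-15:05, 17:15-19:20, 20:00-21:25.
The first common window of at least 30 minutes is 13:35-15:05, so the earliest start is 13:35.

13:35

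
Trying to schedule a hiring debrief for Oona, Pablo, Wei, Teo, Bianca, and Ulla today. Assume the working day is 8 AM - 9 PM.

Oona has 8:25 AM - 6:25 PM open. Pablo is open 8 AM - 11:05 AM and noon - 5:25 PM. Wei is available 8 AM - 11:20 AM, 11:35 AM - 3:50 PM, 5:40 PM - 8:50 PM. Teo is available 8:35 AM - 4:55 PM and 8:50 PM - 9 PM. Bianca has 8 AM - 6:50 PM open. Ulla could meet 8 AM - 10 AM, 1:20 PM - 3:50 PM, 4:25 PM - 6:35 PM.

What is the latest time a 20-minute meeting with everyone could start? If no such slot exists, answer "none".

Oona ∩ Pablo: 08:25-11:05, 12:00-17:25.
Oona ∩ Pablo ∩ Wei: 08:25-11:05, 12:00-15:50.
Oona ∩ Pablo ∩ Wei ∩ Teo: 08:35-11:05, 12:00-15:50.
Oona ∩ Pablo ∩ Wei ∩ Teo ∩ Bianca: 08:35-11:05, 12:00-15:50.
Oona ∩ Pablo ∩ Wei ∩ Teo ∩ Bianca ∩ Ulla: 08:35-10:00, 13:20-15:50.
The last common window of at least 20 minutes is 13:20-15:50; a 20-minute meeting can start as late as 15:30 and still end by 15:50.

15:30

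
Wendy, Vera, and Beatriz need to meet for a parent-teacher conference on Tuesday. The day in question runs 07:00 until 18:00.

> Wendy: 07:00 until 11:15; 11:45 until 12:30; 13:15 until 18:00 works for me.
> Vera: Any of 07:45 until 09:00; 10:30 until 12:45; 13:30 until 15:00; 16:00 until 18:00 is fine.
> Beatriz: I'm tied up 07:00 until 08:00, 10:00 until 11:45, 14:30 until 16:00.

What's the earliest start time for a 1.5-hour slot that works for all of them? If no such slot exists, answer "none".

Wendy free: 07:00-11:15, 11:45-12:30, 13:15-18:00.
Vera free: 07:45-09:00, 10:30-12:45, 13:30-15:00, 16:00-18:00.
Beatriz free: 08:00-10:00, 11:45-14:30, 16:00-18:00 (invert busy blocks within the working day).
Wendy ∩ Vera: 07:45-09:00, 10:30-11:15, 11:45-12:30, 13:30-15:00, 16:00-18:00.
Wendy ∩ Vera ∩ Beatriz: 08:00-09:00, 11:45-12:30, 13:30-14:30, 16:00-18:00.
The first common window of at least 90 minutes is 16:00-18:00, so the earliest start is 16:00.

16:00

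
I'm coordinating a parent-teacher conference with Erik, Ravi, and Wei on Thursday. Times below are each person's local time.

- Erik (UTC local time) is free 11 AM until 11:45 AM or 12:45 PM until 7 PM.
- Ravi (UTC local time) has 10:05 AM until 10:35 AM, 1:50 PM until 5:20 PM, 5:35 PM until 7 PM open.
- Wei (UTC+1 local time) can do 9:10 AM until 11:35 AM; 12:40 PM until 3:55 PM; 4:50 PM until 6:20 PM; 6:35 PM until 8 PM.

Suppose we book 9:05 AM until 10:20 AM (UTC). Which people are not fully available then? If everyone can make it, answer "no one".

Erik in UTC: 11:00-11:45, 12:45-19:00.
Ravi in UTC: 10:05-10:35, 13:50-17:20, 17:35-19:00.
Wei in UTC: 08:10-10:35, 11:40-14:55, 15:50-17:20, 17:35-19:00 (subtract 1h to convert from UTC+1).
Erik: not fully free for 09:05-10:20. Ravi: not fully free for 09:05-10:20. Wei: free for 09:05-10:20.

Erik, Ravi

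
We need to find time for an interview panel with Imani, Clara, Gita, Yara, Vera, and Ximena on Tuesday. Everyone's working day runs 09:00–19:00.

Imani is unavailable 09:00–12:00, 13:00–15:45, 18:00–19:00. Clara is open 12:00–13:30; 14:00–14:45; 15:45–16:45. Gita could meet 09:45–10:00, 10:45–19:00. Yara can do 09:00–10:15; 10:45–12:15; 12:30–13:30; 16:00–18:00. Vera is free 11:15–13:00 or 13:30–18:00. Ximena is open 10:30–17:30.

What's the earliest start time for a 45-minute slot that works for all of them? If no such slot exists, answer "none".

Imani free: 12:00-13:00, 15:45-18:00 (invert busy blocks within the working day).
Clara free: 12:00-13:30, 14:00-14:45, 15:45-16:45.
Gita free: 09:45-10:00, 10:45-19:00.
Yara free: 09:00-10:15, 10:45-12:15, 12:30-13:30, 16:00-18:00.
Vera free: 11:15-13:00, 13:30-18:00.
Ximena free: 10:30-17:30.
Imani ∩ Clara: 12:00-13:00, 15:45-16:45.
Imani ∩ Clara ∩ Gita: 12:00-13:00, 15:45-16:45.
Imani ∩ Clara ∩ Gita ∩ Yara: 12:00-12:15, 12:30-13:00, 16:00-16:45.
Imani ∩ Clara ∩ Gita ∩ Yara ∩ Vera: 12:00-12:15, 12:30-13:00, 16:00-16:45.
Imani ∩ Clara ∩ Gita ∩ Yara ∩ Vera ∩ Ximena: 12:00-12:15, 12:30-13:00, 16:00-16:45.
The first common window of at least 45 minutes is 16:00-16:45, so the earliest start is 16:00.

16:00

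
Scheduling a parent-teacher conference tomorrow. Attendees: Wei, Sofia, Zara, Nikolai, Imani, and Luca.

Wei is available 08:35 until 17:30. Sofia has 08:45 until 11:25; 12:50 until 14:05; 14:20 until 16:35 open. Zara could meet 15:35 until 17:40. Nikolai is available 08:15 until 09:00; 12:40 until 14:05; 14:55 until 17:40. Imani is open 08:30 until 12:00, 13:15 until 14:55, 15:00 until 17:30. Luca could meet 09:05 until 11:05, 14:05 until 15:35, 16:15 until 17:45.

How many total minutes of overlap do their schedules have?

20

Wei ∩ Sofia: 08:45-11:25, 12:50-14:05, 14:20-16:35.
Wei ∩ Sofia ∩ Zara: 15:35-16:35.
Wei ∩ Sofia ∩ Zara ∩ Nikolai: 15:35-16:35.
Wei ∩ Sofia ∩ Zara ∩ Nikolai ∩ Imani: 15:35-16:35.
Wei ∩ Sofia ∩ Zara ∩ Nikolai ∩ Imani ∩ Luca: 16:15-16:35.
So the common availability across everyone is 16:15-16:35.
That's a single block of 20 minutes.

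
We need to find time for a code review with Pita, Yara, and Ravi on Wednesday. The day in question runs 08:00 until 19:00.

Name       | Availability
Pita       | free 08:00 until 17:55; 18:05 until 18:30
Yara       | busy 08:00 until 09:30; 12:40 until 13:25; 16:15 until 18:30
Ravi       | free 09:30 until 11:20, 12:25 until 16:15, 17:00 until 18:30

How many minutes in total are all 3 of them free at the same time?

295

Pita free: 08:00-17:55, 18:05-18:30.
Yara free: 09:30-12:40, 13:25-16:15, 18:30-19:00 (invert busy blocks within the working day).
Ravi free: 09:30-11:20, 12:25-16:15, 17:00-18:30.
Pita ∩ Yara: 09:30-12:40, 13:25-16:15.
Pita ∩ Yara ∩ Ravi: 09:30-11:20, 12:25-12:40, 13:25-16:15.
Summing the common windows: 110 + 15 + 170 = 295 minutes.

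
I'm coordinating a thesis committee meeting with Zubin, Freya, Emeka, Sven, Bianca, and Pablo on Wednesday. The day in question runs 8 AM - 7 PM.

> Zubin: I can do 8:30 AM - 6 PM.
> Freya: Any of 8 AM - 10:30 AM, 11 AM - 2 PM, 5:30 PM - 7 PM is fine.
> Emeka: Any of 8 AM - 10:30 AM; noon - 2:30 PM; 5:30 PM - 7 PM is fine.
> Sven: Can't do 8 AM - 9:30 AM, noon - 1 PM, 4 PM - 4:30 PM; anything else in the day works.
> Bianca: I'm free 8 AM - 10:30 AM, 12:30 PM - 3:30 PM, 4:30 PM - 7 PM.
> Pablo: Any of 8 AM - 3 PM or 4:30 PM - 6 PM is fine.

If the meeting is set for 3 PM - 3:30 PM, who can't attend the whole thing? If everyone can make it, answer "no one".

Zubin free: 08:30-18:00.
Freya free: 08:00-10:30, 11:00-14:00, 17:30-19:00.
Emeka free: 08:00-10:30, 12:00-14:30, 17:30-19:00.
Sven free: 09:30-12:00, 13:00-16:00, 16:30-19:00 (invert busy blocks within the working day).
Bianca free: 08:00-10:30, 12:30-15:30, 16:30-19:00.
Pablo free: 08:00-15:00, 16:30-18:00.
Zubin: free for 15:00-15:30. Freya: not fully free for 15:00-15:30. Emeka: not fully free for 15:00-15:30. Sven: free for 15:00-15:30. Bianca: free for 15:00-15:30. Pablo: not fully free for 15:00-15:30.

Emeka, Freya, Pablo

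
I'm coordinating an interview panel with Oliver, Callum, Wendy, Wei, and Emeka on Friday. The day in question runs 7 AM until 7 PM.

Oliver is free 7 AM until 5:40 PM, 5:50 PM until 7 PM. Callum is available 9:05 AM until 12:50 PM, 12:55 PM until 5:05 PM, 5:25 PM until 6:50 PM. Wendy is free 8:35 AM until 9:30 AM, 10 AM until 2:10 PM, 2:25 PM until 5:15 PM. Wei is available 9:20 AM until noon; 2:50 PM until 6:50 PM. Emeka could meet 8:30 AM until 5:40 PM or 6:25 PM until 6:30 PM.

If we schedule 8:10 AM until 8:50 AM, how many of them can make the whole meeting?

Oliver can make the full 08:10-08:50 slot — that's 1.

1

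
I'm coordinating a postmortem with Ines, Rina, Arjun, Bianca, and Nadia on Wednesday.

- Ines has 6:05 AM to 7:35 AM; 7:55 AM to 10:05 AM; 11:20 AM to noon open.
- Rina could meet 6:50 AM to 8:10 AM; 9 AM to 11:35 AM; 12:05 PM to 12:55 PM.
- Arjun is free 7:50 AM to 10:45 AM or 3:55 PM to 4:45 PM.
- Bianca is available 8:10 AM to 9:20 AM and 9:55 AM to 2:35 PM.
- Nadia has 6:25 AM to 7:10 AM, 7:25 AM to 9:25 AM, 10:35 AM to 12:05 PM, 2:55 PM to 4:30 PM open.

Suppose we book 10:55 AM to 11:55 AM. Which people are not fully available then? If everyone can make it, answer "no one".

Arjun, Ines, Rina

Ines: not fully free for 10:55-11:55. Rina: not fully free for 10:55-11:55. Arjun: not fully free for 10:55-11:55. Bianca: free for 10:55-11:55. Nadia: free for 10:55-11:55.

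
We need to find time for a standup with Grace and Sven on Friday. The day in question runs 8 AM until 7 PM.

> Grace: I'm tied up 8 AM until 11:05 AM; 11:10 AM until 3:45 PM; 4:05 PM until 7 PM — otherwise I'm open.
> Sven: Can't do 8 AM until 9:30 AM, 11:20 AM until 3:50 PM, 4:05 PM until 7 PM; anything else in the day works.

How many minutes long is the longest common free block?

15

Grace free: 11:05-11:10, 15:45-16:05 (invert busy blocks within the working day).
Sven free: 09:30-11:20, 15:50-16:05 (invert busy blocks within the working day).
Grace ∩ Sven: 11:05-11:10, 15:50-16:05.
The longest is 15:50-16:05 at 15 minutes.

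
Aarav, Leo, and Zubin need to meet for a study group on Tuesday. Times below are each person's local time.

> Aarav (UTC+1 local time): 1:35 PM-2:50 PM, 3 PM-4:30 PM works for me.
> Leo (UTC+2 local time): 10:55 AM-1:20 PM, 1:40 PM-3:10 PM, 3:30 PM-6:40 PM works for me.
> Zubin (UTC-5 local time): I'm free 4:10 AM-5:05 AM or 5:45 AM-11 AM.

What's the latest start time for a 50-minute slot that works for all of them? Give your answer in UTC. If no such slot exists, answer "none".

Aarav in UTC: 12:35-13:50, 14:00-15:30 (subtract 1h to convert from UTC+1).
Leo in UTC: 08:55-11:20, 11:40-13:10, 13:30-16:40 (subtract 2h to convert from UTC+2).
Zubin in UTC: 09:10-10:05, 10:45-16:00 (add 5h to convert from UTC-5).
Aarav ∩ Leo: 12:35-13:10, 13:30-13:50, 14:00-15:30.
Aarav ∩ Leo ∩ Zubin: 12:35-13:10, 13:30-13:50, 14:00-15:30.
The last common window of at least 50 minutes is 14:00-15:30; a 50-minute meeting can start as late as 14:40 and still end by 15:30.

14:40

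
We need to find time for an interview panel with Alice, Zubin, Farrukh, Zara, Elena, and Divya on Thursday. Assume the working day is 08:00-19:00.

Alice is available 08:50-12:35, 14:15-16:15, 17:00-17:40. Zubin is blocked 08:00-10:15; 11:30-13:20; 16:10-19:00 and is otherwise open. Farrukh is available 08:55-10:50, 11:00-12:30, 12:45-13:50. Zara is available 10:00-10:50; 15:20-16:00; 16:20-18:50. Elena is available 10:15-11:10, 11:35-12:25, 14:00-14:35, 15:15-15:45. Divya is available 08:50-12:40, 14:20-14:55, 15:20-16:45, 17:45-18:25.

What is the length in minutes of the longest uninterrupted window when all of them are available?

Alice free: 08:50-12:35, 14:15-16:15, 17:00-17:40.
Zubin free: 10:15-11:30, 13:20-16:10 (invert busy blocks within the working day).
Farrukh free: 08:55-10:50, 11:00-12:30, 12:45-13:50.
Zara free: 10:00-10:50, 15:20-16:00, 16:20-18:50.
Elena free: 10:15-11:10, 11:35-12:25, 14:00-14:35, 15:15-15:45.
Divya free: 08:50-12:40, 14:20-14:55, 15:20-16:45, 17:45-18:25.
Alice ∩ Zubin: 10:15-11:30, 14:15-16:10.
Alice ∩ Zubin ∩ Farrukh: 10:15-10:50, 11:00-11:30.
Alice ∩ Zubin ∩ Farrukh ∩ Zara: 10:15-10:50.
Alice ∩ Zubin ∩ Farrukh ∩ Zara ∩ Elena: 10:15-10:50.
Alice ∩ Zubin ∩ Farrukh ∩ Zara ∩ Elena ∩ Divya: 10:15-10:50.
The longest is 10:15-10:50 at 35 minutes.

35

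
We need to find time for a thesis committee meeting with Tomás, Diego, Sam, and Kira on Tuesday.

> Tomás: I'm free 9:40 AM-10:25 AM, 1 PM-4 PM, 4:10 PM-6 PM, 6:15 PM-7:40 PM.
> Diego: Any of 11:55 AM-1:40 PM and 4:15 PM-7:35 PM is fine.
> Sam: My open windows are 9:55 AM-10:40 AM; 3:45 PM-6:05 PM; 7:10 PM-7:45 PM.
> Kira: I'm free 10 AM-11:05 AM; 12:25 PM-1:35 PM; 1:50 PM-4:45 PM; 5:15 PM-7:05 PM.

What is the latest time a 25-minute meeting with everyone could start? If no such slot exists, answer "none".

17:35

Tomás ∩ Diego: 13:00-13:40, 16:15-18:00, 18:15-19:35.
Tomás ∩ Diego ∩ Sam: 16:15-18:00, 19:10-19:35.
Tomás ∩ Diego ∩ Sam ∩ Kira: 16:15-16:45, 17:15-18:00.
The last common window of at least 25 minutes is 17:15-18:00; a 25-minute meeting can start as late as 17:35 and still end by 18:00.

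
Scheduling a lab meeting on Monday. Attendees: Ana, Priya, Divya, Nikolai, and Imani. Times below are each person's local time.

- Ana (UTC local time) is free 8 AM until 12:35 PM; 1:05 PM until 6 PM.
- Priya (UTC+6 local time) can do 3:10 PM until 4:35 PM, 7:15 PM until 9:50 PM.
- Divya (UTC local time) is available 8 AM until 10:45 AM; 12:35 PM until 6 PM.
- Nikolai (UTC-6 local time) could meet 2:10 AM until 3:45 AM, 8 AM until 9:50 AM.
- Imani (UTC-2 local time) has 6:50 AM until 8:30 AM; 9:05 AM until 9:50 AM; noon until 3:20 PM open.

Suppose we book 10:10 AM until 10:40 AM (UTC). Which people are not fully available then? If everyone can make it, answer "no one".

Ana in UTC: 08:00-12:35, 13:05-18:00.
Priya in UTC: 09:10-10:35, 13:15-15:50 (subtract 6h to convert from UTC+6).
Divya in UTC: 08:00-10:45, 12:35-18:00.
Nikolai in UTC: 08:10-09:45, 14:00-15:50 (add 6h to convert from UTC-6).
Imani in UTC: 08:50-10:30, 11:05-11:50, 14:00-17:20 (add 2h to convert from UTC-2).
Ana: free for 10:10-10:40. Priya: not fully free for 10:10-10:40. Divya: free for 10:10-10:40. Nikolai: not fully free for 10:10-10:40. Imani: not fully free for 10:10-10:40.

Imani, Nikolai, Priya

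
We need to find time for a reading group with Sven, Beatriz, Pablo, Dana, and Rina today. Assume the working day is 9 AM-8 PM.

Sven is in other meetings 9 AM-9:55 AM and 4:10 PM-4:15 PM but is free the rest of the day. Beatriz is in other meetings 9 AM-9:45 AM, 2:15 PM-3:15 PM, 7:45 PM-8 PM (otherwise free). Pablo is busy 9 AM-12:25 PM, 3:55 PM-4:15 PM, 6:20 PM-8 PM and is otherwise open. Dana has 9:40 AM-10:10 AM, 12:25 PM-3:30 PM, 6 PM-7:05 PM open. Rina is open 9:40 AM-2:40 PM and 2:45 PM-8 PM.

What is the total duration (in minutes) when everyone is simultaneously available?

145

Sven free: 09:55-16:10, 16:15-20:00 (invert busy blocks within the working day).
Beatriz free: 09:45-14:15, 15:15-19:45 (invert busy blocks within the working day).
Pablo free: 12:25-15:55, 16:15-18:20 (invert busy blocks within the working day).
Dana free: 09:40-10:10, 12:25-15:30, 18:00-19:05.
Rina free: 09:40-14:40, 14:45-20:00.
Sven ∩ Beatriz: 09:55-14:15, 15:15-16:10, 16:15-19:45.
Sven ∩ Beatriz ∩ Pablo: 12:25-14:15, 15:15-15:55, 16:15-18:20.
Sven ∩ Beatriz ∩ Pablo ∩ Dana: 12:25-14:15, 15:15-15:30, 18:00-18:20.
Sven ∩ Beatriz ∩ Pablo ∩ Dana ∩ Rina: 12:25-14:15, 15:15-15:30, 18:00-18:20.
Summing the common windows: 110 + 15 + 20 = 145 minutes.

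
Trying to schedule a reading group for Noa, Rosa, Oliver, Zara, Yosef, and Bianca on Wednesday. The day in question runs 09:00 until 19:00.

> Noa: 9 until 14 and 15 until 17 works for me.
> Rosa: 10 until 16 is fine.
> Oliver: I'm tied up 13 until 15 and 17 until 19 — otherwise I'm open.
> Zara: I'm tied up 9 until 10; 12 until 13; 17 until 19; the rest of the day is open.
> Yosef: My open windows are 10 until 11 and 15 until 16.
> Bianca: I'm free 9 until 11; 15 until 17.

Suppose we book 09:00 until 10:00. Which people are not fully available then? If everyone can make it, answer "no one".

Noa free: 09:00-14:00, 15:00-17:00.
Rosa free: 10:00-16:00.
Oliver free: 09:00-13:00, 15:00-17:00 (invert busy blocks within the working day).
Zara free: 10:00-12:00, 13:00-17:00 (invert busy blocks within the working day).
Yosef free: 10:00-11:00, 15:00-16:00.
Bianca free: 09:00-11:00, 15:00-17:00.
Noa: free for 09:00-10:00. Rosa: not fully free for 09:00-10:00. Oliver: free for 09:00-10:00. Zara: not fully free for 09:00-10:00. Yosef: not fully free for 09:00-10:00. Bianca: free for 09:00-10:00.

Rosa, Yosef, Zara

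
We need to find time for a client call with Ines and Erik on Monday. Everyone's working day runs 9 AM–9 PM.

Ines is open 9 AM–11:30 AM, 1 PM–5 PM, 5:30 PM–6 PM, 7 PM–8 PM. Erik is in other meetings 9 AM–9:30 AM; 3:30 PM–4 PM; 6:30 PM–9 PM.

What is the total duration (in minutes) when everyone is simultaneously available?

Ines free: 09:00-11:30, 13:00-17:00, 17:30-18:00, 19:00-20:00.
Erik free: 09:30-15:30, 16:00-18:30 (invert busy blocks within the working day).
Ines ∩ Erik: 09:30-11:30, 13:00-15:30, 16:00-17:00, 17:30-18:00.
Those are the intersection windows.
Summing the common windows: 120 + 150 + 60 + 30 = 360 minutes.

360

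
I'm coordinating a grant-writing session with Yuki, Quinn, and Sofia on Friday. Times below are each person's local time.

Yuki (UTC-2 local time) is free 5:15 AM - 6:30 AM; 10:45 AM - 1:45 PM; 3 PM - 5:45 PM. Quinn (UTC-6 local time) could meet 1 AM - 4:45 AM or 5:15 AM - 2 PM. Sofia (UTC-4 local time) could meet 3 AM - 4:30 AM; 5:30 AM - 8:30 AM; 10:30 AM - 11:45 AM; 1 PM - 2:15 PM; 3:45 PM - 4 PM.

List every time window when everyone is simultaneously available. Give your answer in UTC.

Yuki in UTC: 07:15-08:30, 12:45-15:45, 17:00-19:45 (add 2h to convert from UTC-2).
Quinn in UTC: 07:00-10:45, 11:15-20:00 (add 6h to convert from UTC-6).
Sofia in UTC: 07:00-08:30, 09:30-12:30, 14:30-15:45, 17:00-18:15, 19:45-20:00 (add 4h to convert from UTC-4).
Yuki ∩ Quinn: 07:15-08:30, 12:45-15:45, 17:00-19:45.
Yuki ∩ Quinn ∩ Sofia: 07:15-08:30, 14:30-15:45, 17:00-18:15.

07:15-08:30, 14:30-15:45, 17:00-18:15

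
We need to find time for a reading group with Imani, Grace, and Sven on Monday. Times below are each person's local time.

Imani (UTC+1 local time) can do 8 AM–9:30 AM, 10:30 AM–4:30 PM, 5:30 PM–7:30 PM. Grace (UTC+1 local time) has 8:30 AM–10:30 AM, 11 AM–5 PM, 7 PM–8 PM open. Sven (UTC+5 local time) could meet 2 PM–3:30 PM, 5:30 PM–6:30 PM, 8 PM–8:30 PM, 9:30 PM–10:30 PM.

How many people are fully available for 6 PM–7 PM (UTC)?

Imani in UTC: 07:00-08:30, 09:30-15:30, 16:30-18:30 (subtract 1h to convert from UTC+1).
Grace in UTC: 07:30-09:30, 10:00-16:00, 18:00-19:00 (subtract 1h to convert from UTC+1).
Sven in UTC: 09:00-10:30, 12:30-13:30, 15:00-15:30, 16:30-17:30 (subtract 5h to convert from UTC+5).
Grace can make the full 18:00-19:00 slot — that's 1.

1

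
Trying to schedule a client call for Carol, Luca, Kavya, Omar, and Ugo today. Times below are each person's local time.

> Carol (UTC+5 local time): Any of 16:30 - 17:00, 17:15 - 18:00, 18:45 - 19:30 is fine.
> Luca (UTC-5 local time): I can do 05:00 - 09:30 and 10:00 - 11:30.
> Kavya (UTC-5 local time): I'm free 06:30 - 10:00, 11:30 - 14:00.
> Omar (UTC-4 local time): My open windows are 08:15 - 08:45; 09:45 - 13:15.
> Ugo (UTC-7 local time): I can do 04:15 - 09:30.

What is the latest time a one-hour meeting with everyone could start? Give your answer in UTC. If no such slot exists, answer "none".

Carol in UTC: 11:30-12:00, 12:15-13:00, 13:45-14:30 (subtract 5h to convert from UTC+5).
Luca in UTC: 10:00-14:30, 15:00-16:30 (add 5h to convert from UTC-5).
Kavya in UTC: 11:30-15:00, 16:30-19:00 (add 5h to convert from UTC-5).
Omar in UTC: 12:15-12:45, 13:45-17:15 (add 4h to convert from UTC-4).
Ugo in UTC: 11:15-16:30 (add 7h to convert from UTC-7).
Carol ∩ Luca: 11:30-12:00, 12:15-13:00, 13:45-14:30.
Carol ∩ Luca ∩ Kavya: 11:30-12:00, 12:15-13:00, 13:45-14:30.
Carol ∩ Luca ∩ Kavya ∩ Omar: 12:15-12:45, 13:45-14:30.
Carol ∩ Luca ∩ Kavya ∩ Omar ∩ Ugo: 12:15-12:45, 13:45-14:30.
Those are the intersection windows.
No common window is at least 60 minutes long.

none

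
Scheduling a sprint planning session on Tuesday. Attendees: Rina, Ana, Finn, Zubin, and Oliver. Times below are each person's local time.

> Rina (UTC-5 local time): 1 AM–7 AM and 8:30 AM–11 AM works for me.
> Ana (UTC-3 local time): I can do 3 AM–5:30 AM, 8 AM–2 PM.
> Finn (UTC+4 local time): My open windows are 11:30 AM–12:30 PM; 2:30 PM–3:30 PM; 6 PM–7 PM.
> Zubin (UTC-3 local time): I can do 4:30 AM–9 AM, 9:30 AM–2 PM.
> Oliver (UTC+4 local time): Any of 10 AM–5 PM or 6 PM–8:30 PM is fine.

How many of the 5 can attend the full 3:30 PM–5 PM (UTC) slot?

2

Rina in UTC: 06:00-12:00, 13:30-16:00 (add 5h to convert from UTC-5).
Ana in UTC: 06:00-08:30, 11:00-17:00 (add 3h to convert from UTC-3).
Finn in UTC: 07:30-08:30, 10:30-11:30, 14:00-15:00 (subtract 4h to convert from UTC+4).
Zubin in UTC: 07:30-12:00, 12:30-17:00 (add 3h to convert from UTC-3).
Oliver in UTC: 06:00-13:00, 14:00-16:30 (subtract 4h to convert from UTC+4).
Ana and Zubin can make the full 15:30-17:00 slot — that's 2.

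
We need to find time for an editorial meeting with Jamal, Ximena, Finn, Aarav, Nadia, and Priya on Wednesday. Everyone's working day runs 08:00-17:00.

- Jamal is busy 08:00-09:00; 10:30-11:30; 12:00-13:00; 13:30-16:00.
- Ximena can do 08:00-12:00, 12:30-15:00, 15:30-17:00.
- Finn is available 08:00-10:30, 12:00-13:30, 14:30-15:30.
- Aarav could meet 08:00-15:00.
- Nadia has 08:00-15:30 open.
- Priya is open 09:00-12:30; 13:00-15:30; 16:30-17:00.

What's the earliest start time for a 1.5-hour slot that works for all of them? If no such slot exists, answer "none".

09:00

Jamal free: 09:00-10:30, 11:30-12:00, 13:00-13:30, 16:00-17:00 (invert busy blocks within the working day).
Ximena free: 08:00-12:00, 12:30-15:00, 15:30-17:00.
Finn free: 08:00-10:30, 12:00-13:30, 14:30-15:30.
Aarav free: 08:00-15:00.
Nadia free: 08:00-15:30.
Priya free: 09:00-12:30, 13:00-15:30, 16:30-17:00.
Jamal ∩ Ximena: 09:00-10:30, 11:30-12:00, 13:00-13:30, 16:00-17:00.
Jamal ∩ Ximena ∩ Finn: 09:00-10:30, 13:00-13:30.
Jamal ∩ Ximena ∩ Finn ∩ Aarav: 09:00-10:30, 13:00-13:30.
Jamal ∩ Ximena ∩ Finn ∩ Aarav ∩ Nadia: 09:00-10:30, 13:00-13:30.
Jamal ∩ Ximena ∩ Finn ∩ Aarav ∩ Nadia ∩ Priya: 09:00-10:30, 13:00-13:30.
So the common availability across everyone is 09:00-10:30, 13:00-13:30.
The first common window of at least 90 minutes is 09:00-10:30, so the earliest start is 09:00.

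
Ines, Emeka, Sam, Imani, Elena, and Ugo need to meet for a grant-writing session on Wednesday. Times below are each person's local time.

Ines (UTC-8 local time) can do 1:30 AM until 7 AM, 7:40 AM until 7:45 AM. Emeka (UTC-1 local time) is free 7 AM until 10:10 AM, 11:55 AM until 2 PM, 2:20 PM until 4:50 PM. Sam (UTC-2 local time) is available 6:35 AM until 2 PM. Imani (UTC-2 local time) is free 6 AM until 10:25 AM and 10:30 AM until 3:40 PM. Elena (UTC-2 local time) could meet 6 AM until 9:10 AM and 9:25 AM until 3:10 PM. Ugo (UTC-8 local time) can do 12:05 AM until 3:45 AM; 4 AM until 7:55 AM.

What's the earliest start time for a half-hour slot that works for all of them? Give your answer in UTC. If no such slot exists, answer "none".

Ines in UTC: 09:30-15:00, 15:40-15:45 (add 8h to convert from UTC-8).
Emeka in UTC: 08:00-11:10, 12:55-15:00, 15:20-17:50 (add 1h to convert from UTC-1).
Sam in UTC: 08:35-16:00 (add 2h to convert from UTC-2).
Imani in UTC: 08:00-12:25, 12:30-17:40 (add 2h to convert from UTC-2).
Elena in UTC: 08:00-11:10, 11:25-17:10 (add 2h to convert from UTC-2).
Ugo in UTC: 08:05-11:45, 12:00-15:55 (add 8h to convert from UTC-8).
Ines ∩ Emeka: 09:30-11:10, 12:55-15:00, 15:40-15:45.
Ines ∩ Emeka ∩ Sam: 09:30-11:10, 12:55-15:00, 15:40-15:45.
Ines ∩ Emeka ∩ Sam ∩ Imani: 09:30-11:10, 12:55-15:00, 15:40-15:45.
Ines ∩ Emeka ∩ Sam ∩ Imani ∩ Elena: 09:30-11:10, 12:55-15:00, 15:40-15:45.
Ines ∩ Emeka ∩ Sam ∩ Imani ∩ Elena ∩ Ugo: 09:30-11:10, 12:55-15:00, 15:40-15:45.
The first common window of at least 30 minutes is 09:30-11:10, so the earliest start is 09:30.

09:30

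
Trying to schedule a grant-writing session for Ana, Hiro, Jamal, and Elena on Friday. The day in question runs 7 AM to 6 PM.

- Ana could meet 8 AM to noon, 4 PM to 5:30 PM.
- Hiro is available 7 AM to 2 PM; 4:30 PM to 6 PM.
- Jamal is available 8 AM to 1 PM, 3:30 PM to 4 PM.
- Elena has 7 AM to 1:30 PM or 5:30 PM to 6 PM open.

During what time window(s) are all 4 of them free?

Ana ∩ Hiro: 08:00-12:00, 16:30-17:30.
Ana ∩ Hiro ∩ Jamal: 08:00-12:00.
Ana ∩ Hiro ∩ Jamal ∩ Elena: 08:00-12:00.

08:00-12:00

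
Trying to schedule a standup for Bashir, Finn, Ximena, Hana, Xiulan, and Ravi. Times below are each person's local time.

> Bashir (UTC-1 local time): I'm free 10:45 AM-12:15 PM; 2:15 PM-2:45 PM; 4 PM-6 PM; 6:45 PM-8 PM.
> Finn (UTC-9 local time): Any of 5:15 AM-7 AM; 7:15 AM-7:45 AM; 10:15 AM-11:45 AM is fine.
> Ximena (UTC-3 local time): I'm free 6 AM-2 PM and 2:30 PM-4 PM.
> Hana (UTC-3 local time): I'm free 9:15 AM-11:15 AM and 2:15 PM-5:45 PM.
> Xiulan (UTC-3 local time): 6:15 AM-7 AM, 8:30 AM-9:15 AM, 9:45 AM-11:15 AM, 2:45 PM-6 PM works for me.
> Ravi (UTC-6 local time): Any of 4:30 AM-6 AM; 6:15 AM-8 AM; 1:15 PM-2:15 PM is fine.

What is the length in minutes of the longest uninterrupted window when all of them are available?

Bashir in UTC: 11:45-13:15, 15:15-15:45, 17:00-19:00, 19:45-21:00 (add 1h to convert from UTC-1).
Finn in UTC: 14:15-16:00, 16:15-16:45, 19:15-20:45 (add 9h to convert from UTC-9).
Ximena in UTC: 09:00-17:00, 17:30-19:00 (add 3h to convert from UTC-3).
Hana in UTC: 12:15-14:15, 17:15-20:45 (add 3h to convert from UTC-3).
Xiulan in UTC: 09:15-10:00, 11:30-12:15, 12:45-14:15, 17:45-21:00 (add 3h to convert from UTC-3).
Ravi in UTC: 10:30-12:00, 12:15-14:00, 19:15-20:15 (add 6h to convert from UTC-6).
Bashir ∩ Finn: 15:15-15:45, 19:45-20:45.
Bashir ∩ Finn ∩ Ximena: 15:15-15:45.
Bashir ∩ Finn ∩ Ximena ∩ Hana: ∅.
Bashir ∩ Finn ∩ Ximena ∩ Hana ∩ Xiulan: ∅.
Bashir ∩ Finn ∩ Ximena ∩ Hana ∩ Xiulan ∩ Ravi: ∅.
There is no time when everyone is free.
No common window exists, so the longest block is 0 minutes.

0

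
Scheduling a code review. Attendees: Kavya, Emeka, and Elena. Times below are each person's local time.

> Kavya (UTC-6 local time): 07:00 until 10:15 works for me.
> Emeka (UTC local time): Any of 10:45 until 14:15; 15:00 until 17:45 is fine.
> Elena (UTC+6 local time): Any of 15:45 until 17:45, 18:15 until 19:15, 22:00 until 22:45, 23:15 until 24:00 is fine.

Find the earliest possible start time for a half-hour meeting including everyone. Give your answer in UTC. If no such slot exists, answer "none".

Kavya in UTC: 13:00-16:15 (add 6h to convert from UTC-6).
Emeka in UTC: 10:45-14:15, 15:00-17:45.
Elena in UTC: 09:45-11:45, 12:15-13:15, 16:00-16:45, 17:15-18:00 (subtract 6h to convert from UTC+6).
Kavya ∩ Emeka: 13:00-14:15, 15:00-16:15.
Kavya ∩ Emeka ∩ Elena: 13:00-13:15, 16:00-16:15.
No common window is at least 30 minutes long.

none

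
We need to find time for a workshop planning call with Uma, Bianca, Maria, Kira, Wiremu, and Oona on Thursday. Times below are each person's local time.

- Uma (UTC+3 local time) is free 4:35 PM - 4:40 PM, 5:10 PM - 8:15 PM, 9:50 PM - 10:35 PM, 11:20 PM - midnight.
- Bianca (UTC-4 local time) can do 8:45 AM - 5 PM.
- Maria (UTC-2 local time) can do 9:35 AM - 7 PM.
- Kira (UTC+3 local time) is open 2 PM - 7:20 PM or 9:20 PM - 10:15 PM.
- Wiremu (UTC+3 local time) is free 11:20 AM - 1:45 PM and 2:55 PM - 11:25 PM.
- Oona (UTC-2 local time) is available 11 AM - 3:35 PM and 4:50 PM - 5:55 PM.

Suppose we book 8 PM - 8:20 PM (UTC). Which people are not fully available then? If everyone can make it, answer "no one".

Kira, Oona, Uma

Uma in UTC: 13:35-13:40, 14:10-17:15, 18:50-19:35, 20:20-21:00 (subtract 3h to convert from UTC+3).
Bianca in UTC: 12:45-21:00 (add 4h to convert from UTC-4).
Maria in UTC: 11:35-21:00 (add 2h to convert from UTC-2).
Kira in UTC: 11:00-16:20, 18:20-19:15 (subtract 3h to convert from UTC+3).
Wiremu in UTC: 08:20-10:45, 11:55-20:25 (subtract 3h to convert from UTC+3).
Oona in UTC: 13:00-17:35, 18:50-19:55 (add 2h to convert from UTC-2).
Uma: not fully free for 20:00-20:20. Bianca: free for 20:00-20:20. Maria: free for 20:00-20:20. Kira: not fully free for 20:00-20:20. Wiremu: free for 20:00-20:20. Oona: not fully free for 20:00-20:20.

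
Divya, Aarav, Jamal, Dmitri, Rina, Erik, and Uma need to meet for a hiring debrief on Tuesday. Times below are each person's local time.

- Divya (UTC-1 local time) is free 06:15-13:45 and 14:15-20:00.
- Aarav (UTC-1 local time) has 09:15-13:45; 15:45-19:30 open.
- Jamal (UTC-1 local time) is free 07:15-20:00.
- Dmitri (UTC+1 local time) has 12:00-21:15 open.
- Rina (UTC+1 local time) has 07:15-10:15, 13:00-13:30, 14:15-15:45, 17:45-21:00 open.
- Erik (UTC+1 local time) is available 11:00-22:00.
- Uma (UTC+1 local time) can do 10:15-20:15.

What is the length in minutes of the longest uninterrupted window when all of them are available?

150

Divya in UTC: 07:15-14:45, 15:15-21:00 (add 1h to convert from UTC-1).
Aarav in UTC: 10:15-14:45, 16:45-20:30 (add 1h to convert from UTC-1).
Jamal in UTC: 08:15-21:00 (add 1h to convert from UTC-1).
Dmitri in UTC: 11:00-20:15 (subtract 1h to convert from UTC+1).
Rina in UTC: 06:15-09:15, 12:00-12:30, 13:15-14:45, 16:45-20:00 (subtract 1h to convert from UTC+1).
Erik in UTC: 10:00-21:00 (subtract 1h to convert from UTC+1).
Uma in UTC: 09:15-19:15 (subtract 1h to convert from UTC+1).
Divya ∩ Aarav: 10:15-14:45, 16:45-20:30.
Divya ∩ Aarav ∩ Jamal: 10:15-14:45, 16:45-20:30.
Divya ∩ Aarav ∩ Jamal ∩ Dmitri: 11:00-14:45, 16:45-20:15.
Divya ∩ Aarav ∩ Jamal ∩ Dmitri ∩ Rina: 12:00-12:30, 13:15-14:45, 16:45-20:00.
Divya ∩ Aarav ∩ Jamal ∩ Dmitri ∩ Rina ∩ Erik: 12:00-12:30, 13:15-14:45, 16:45-20:00.
Divya ∩ Aarav ∩ Jamal ∩ Dmitri ∩ Rina ∩ Erik ∩ Uma: 12:00-12:30, 13:15-14:45, 16:45-19:15.
Those are the intersection windows.
The longest is 16:45-19:15 at 150 minutes.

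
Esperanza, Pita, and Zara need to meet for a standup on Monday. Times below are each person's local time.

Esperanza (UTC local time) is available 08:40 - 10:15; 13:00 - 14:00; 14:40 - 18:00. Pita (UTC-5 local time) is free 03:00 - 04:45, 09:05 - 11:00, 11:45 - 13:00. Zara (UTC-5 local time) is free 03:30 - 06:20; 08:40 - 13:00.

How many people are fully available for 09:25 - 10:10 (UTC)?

Esperanza in UTC: 08:40-10:15, 13:00-14:00, 14:40-18:00.
Pita in UTC: 08:00-09:45, 14:05-16:00, 16:45-18:00 (add 5h to convert from UTC-5).
Zara in UTC: 08:30-11:20, 13:40-18:00 (add 5h to convert from UTC-5).
Esperanza and Zara can make the full 09:25-10:10 slot — that's 2.

2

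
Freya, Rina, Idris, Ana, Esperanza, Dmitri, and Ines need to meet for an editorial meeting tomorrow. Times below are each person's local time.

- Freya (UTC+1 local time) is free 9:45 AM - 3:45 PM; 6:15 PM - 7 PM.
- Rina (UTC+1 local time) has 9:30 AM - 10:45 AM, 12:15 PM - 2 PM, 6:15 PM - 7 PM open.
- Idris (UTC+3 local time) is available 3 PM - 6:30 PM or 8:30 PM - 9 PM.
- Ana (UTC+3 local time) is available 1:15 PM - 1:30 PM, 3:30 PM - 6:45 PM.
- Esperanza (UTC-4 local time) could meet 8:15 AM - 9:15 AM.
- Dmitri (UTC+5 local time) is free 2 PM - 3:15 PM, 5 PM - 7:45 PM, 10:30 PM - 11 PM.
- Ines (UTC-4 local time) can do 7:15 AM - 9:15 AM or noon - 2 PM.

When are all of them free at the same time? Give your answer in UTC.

Freya in UTC: 08:45-14:45, 17:15-18:00 (subtract 1h to convert from UTC+1).
Rina in UTC: 08:30-09:45, 11:15-13:00, 17:15-18:00 (subtract 1h to convert from UTC+1).
Idris in UTC: 12:00-15:30, 17:30-18:00 (subtract 3h to convert from UTC+3).
Ana in UTC: 10:15-10:30, 12:30-15:45 (subtract 3h to convert from UTC+3).
Esperanza in UTC: 12:15-13:15 (add 4h to convert from UTC-4).
Dmitri in UTC: 09:00-10:15, 12:00-14:45, 17:30-18:00 (subtract 5h to convert from UTC+5).
Ines in UTC: 11:15-13:15, 16:00-18:00 (add 4h to convert from UTC-4).
Freya ∩ Rina: 08:45-09:45, 11:15-13:00, 17:15-18:00.
Freya ∩ Rina ∩ Idris: 12:00-13:00, 17:30-18:00.
Freya ∩ Rina ∩ Idris ∩ Ana: 12:30-13:00.
Freya ∩ Rina ∩ Idris ∩ Ana ∩ Esperanza: 12:30-13:00.
Freya ∩ Rina ∩ Idris ∩ Ana ∩ Esperanza ∩ Dmitri: 12:30-13:00.
Freya ∩ Rina ∩ Idris ∩ Ana ∩ Esperanza ∩ Dmitri ∩ Ines: 12:30-13:00.

12:30-13:00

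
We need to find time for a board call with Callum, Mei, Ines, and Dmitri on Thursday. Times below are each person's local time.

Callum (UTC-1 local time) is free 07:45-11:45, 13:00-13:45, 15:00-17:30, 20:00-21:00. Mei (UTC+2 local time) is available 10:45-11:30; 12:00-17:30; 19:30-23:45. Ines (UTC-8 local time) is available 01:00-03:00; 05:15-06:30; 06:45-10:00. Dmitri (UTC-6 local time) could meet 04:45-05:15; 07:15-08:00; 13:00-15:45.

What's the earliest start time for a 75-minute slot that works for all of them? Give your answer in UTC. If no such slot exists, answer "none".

none

Callum in UTC: 08:45-12:45, 14:00-14:45, 16:00-18:30, 21:00-22:00 (add 1h to convert from UTC-1).
Mei in UTC: 08:45-09:30, 10:00-15:30, 17:30-21:45 (subtract 2h to convert from UTC+2).
Ines in UTC: 09:00-11:00, 13:15-14:30, 14:45-18:00 (add 8h to convert from UTC-8).
Dmitri in UTC: 10:45-11:15, 13:15-14:00, 19:00-21:45 (add 6h to convert from UTC-6).
Callum ∩ Mei: 08:45-09:30, 10:00-12:45, 14:00-14:45, 17:30-18:30, 21:00-21:45.
Callum ∩ Mei ∩ Ines: 09:00-09:30, 10:00-11:00, 14:00-14:30, 17:30-18:00.
Callum ∩ Mei ∩ Ines ∩ Dmitri: 10:45-11:00.
So the common availability across everyone is 10:45-11:00.
No common window is at least 75 minutes long.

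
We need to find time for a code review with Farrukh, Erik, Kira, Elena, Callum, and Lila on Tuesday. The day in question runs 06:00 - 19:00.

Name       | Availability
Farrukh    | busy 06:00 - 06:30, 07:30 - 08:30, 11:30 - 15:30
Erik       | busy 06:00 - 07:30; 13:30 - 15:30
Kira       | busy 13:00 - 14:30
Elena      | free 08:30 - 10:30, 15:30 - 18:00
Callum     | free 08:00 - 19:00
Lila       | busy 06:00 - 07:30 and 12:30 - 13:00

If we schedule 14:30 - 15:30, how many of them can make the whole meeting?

3

Farrukh free: 06:30-07:30, 08:30-11:30, 15:30-19:00 (invert busy blocks within the working day).
Erik free: 07:30-13:30, 15:30-19:00 (invert busy blocks within the working day).
Kira free: 06:00-13:00, 14:30-19:00 (invert busy blocks within the working day).
Elena free: 08:30-10:30, 15:30-18:00.
Callum free: 08:00-19:00.
Lila free: 07:30-12:30, 13:00-19:00 (invert busy blocks within the working day).
Kira, Callum, and Lila can make the full 14:30-15:30 slot — that's 3.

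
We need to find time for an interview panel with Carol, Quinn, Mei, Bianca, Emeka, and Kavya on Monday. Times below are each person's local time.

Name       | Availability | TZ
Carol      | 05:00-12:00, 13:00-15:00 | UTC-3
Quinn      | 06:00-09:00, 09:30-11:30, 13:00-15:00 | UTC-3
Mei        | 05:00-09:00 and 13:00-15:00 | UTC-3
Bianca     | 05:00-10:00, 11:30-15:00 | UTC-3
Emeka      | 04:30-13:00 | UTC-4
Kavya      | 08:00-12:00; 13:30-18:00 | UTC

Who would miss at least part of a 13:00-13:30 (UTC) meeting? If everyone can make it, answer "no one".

Bianca, Kavya, Mei

Carol in UTC: 08:00-15:00, 16:00-18:00 (add 3h to convert from UTC-3).
Quinn in UTC: 09:00-12:00, 12:30-14:30, 16:00-18:00 (add 3h to convert from UTC-3).
Mei in UTC: 08:00-12:00, 16:00-18:00 (add 3h to convert from UTC-3).
Bianca in UTC: 08:00-13:00, 14:30-18:00 (add 3h to convert from UTC-3).
Emeka in UTC: 08:30-17:00 (add 4h to convert from UTC-4).
Kavya in UTC: 08:00-12:00, 13:30-18:00.
Carol: free for 13:00-13:30. Quinn: free for 13:00-13:30. Mei: not fully free for 13:00-13:30. Bianca: not fully free for 13:00-13:30. Emeka: free for 13:00-13:30. Kavya: not fully free for 13:00-13:30.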